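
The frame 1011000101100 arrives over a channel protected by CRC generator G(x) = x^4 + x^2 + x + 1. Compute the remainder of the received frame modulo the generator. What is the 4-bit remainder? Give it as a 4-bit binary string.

0000

Modulo-2 division of 1011000101100 by 10111:
  pos 0: 10110 XOR 10111 = 00001
  pos 4: 10010 XOR 10111 = 00101
  pos 6: 10111 XOR 10111 = 00000
Remainder = 0000 (zero — the frame passes the CRC check).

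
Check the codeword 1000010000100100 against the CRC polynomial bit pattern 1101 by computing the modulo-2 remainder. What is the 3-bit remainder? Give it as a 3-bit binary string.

Modulo-2 division of 1000010000100100 by 1101:
  pos 0: 1000 XOR 1101 = 0101
  pos 1: 1010 XOR 1101 = 0111
  pos 2: 1111 XOR 1101 = 0010
  pos 4: 1000 XOR 1101 = 0101
  pos 5: 1010 XOR 1101 = 0111
  pos 6: 1110 XOR 1101 = 0011
  pos 8: 1110 XOR 1101 = 0011
  pos 10: 1101 XOR 1101 = 0000
Remainder = 000 (zero — the frame passes the CRC check).

000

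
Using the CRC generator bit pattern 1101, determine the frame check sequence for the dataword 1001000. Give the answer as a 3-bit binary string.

010

Append 3 zeros: 1001000000. Divide by 1101 (XOR where the leading bit is 1):
  pos 0: 1001 XOR 1101 = 0100
  pos 1: 1000 XOR 1101 = 0101
  pos 2: 1010 XOR 1101 = 0111
  pos 3: 1110 XOR 1101 = 0011
  pos 5: 1100 XOR 1101 = 0001
Remainder (last 3 bits) = 010. This is the CRC / FCS.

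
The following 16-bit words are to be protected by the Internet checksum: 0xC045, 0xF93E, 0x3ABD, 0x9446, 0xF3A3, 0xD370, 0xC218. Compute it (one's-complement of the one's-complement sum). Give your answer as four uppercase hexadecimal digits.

EE49

One's-complement addition (fold any carry out of bit 15 back into bit 0):
  0xC045 + 0xF93E = 0x1B983 → wrap carry → 0xB984
  0xB984 + 0x3ABD = 0x0F441
  0xF441 + 0x9446 = 0x18887 → wrap carry → 0x8888
  0x8888 + 0xF3A3 = 0x17C2B → wrap carry → 0x7C2C
  0x7C2C + 0xD370 = 0x14F9C → wrap carry → 0x4F9D
  0x4F9D + 0xC218 = 0x111B5 → wrap carry → 0x11B6
One's-complement sum = 0x11B6.
Checksum = ~0x11B6 & 0xFFFF = 0xEE49.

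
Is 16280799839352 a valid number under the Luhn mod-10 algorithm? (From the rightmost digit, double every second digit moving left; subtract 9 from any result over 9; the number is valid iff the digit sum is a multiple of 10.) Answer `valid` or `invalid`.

From the right, keep odd positions and double even positions (subtract 9 from any doubled value over 9):
  doubled (positions 2,4,...): 1 9 7 9 0 4 2 → sum 32
  kept (positions 1,3,...): 2 3 3 9 7 8 6 → sum 38
Total = 70.
70 mod 10 = 0, so the number is valid.

valid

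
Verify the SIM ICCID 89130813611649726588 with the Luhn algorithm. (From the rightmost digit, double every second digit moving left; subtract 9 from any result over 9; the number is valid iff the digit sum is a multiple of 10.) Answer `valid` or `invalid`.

invalid

From the right, keep odd positions and double even positions (subtract 9 from any doubled value over 9):
  doubled (positions 2,4,...): 7 3 5 8 2 3 2 0 2 7 → sum 39
  kept (positions 1,3,...): 8 5 2 9 6 1 3 8 3 9 → sum 54
Total = 93.
93 mod 10 = 3, so the number is invalid.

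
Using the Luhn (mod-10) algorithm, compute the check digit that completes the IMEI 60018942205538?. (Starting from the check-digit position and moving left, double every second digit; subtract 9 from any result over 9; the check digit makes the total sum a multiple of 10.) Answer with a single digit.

9

Partial digits right→left: 8 3 5 5 0 2 2 4 9 8 1 0 0 6
Double every second digit counting from the check-digit position (so the 1st, 3rd, 5th, ... of the partial from the right).
  doubled (with −9 where >9): 7 1 0 4 9 2 0 → sum 23
  kept as-is: 3 5 2 4 8 0 6 → sum 28
Total = 23 + 28 = 51.
Check digit = (10 − (51 mod 10)) mod 10 = 9.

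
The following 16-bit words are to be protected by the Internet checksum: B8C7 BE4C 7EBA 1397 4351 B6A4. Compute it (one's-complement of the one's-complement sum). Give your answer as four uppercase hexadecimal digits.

One's-complement addition (fold any carry out of bit 15 back into bit 0):
  0xB8C7 + 0xBE4C = 0x17713 → wrap carry → 0x7714
  0x7714 + 0x7EBA = 0x0F5CE
  0xF5CE + 0x1397 = 0x10965 → wrap carry → 0x0966
  0x0966 + 0x4351 = 0x04CB7
  0x4CB7 + 0xB6A4 = 0x1035B → wrap carry → 0x035C
One's-complement sum = 0x035C.
Checksum = ~0x035C & 0xFFFF = 0xFCA3.

FCA3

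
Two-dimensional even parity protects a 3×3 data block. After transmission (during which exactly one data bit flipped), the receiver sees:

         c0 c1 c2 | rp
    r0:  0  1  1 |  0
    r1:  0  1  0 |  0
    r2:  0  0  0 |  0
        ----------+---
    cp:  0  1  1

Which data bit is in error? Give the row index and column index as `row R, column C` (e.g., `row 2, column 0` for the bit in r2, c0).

Recompute each row's even parity and compare to rp:
  r0: data parity 0, sent rp 0 → ok
  r1: data parity 1, sent rp 0 → mismatch
  r2: data parity 0, sent rp 0 → ok
Recompute each column's even parity and compare to cp:
  c0: data parity 0, sent cp 0 → ok
  c1: data parity 0, sent cp 1 → mismatch
  c2: data parity 1, sent cp 1 → ok
Exactly one row (r1) and one column (c1) fail → the flipped bit is at their intersection.

row 1, column 1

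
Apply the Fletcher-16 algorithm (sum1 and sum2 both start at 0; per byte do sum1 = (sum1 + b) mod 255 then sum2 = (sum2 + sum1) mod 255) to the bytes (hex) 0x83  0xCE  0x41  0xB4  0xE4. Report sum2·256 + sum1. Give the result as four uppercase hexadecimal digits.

Running sums (mod 255):
  after byte 0 (0x83): sum1=131, sum2=131
  after byte 1 (0xCE): sum1=82, sum2=213
  after byte 2 (0x41): sum1=147, sum2=105
  after byte 3 (0xB4): sum1=72, sum2=177
  after byte 4 (0xE4): sum1=45, sum2=222
Checksum = sum2·256 + sum1 = 222·256 + 45 = 56877 = 0xDE2D.

DE2D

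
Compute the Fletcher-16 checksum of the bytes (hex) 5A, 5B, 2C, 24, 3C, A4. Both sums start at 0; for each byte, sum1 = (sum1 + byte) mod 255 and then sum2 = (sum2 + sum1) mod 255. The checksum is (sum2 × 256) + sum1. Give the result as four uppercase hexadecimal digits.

21E6

Running sums (mod 255):
  after byte 0 (5A): sum1=90, sum2=90
  after byte 1 (5B): sum1=181, sum2=16
  after byte 2 (2C): sum1=225, sum2=241
  after byte 3 (24): sum1=6, sum2=247
  after byte 4 (3C): sum1=66, sum2=58
  after byte 5 (A4): sum1=230, sum2=33
Checksum = sum2·256 + sum1 = 33·256 + 230 = 8678 = 0x21E6.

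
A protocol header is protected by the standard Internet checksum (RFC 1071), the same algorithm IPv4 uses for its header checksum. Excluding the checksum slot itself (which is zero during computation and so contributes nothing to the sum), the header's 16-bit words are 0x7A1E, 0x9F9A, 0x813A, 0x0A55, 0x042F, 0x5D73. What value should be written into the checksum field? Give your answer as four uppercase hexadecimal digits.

F914

One's-complement addition (fold any carry out of bit 15 back into bit 0):
  0x7A1E + 0x9F9A = 0x119B8 → wrap carry → 0x19B9
  0x19B9 + 0x813A = 0x09AF3
  0x9AF3 + 0x0A55 = 0x0A548
  0xA548 + 0x042F = 0x0A977
  0xA977 + 0x5D73 = 0x106EA → wrap carry → 0x06EB
One's-complement sum = 0x06EB.
Checksum = ~0x06EB & 0xFFFF = 0xF914.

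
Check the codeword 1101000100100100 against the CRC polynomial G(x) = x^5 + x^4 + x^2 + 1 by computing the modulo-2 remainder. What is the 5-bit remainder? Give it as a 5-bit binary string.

00000

Modulo-2 division of 1101000100100100 by 110101:
  pos 0: 110100 XOR 110101 = 000001
  pos 5: 101001 XOR 110101 = 011100
  pos 6: 111000 XOR 110101 = 001101
  pos 8: 110101 XOR 110101 = 000000
Remainder = 00000 (zero — the frame passes the CRC check).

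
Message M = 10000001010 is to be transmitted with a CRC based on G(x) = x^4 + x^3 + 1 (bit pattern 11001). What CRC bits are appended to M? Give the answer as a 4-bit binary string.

0000

Append 4 zeros: 100000010100000. Divide by 11001 (XOR where the leading bit is 1):
  pos 0: 10000 XOR 11001 = 01001
  pos 1: 10010 XOR 11001 = 01011
  pos 2: 10110 XOR 11001 = 01111
  pos 3: 11111 XOR 11001 = 00110
  pos 5: 11001 XOR 11001 = 00000
Remainder (last 4 bits) = 0000. This is the CRC / FCS.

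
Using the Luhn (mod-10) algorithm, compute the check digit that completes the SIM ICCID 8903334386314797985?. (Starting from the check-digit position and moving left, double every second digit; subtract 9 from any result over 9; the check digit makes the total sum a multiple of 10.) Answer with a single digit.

2

Partial digits right→left: 5 8 9 7 9 7 4 1 3 6 8 3 4 3 3 3 0 9 8
Double every second digit counting from the check-digit position (so the 1st, 3rd, 5th, ... of the partial from the right).
  doubled (with −9 where >9): 1 9 9 8 6 7 8 6 0 7 → sum 61
  kept as-is: 8 7 7 1 6 3 3 3 9 → sum 47
Total = 61 + 47 = 108.
Check digit = (10 − (108 mod 10)) mod 10 = 2.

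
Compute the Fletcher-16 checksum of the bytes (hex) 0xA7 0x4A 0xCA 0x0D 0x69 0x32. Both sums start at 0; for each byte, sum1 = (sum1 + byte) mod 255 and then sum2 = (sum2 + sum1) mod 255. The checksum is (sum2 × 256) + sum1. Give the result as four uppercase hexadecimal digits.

B865

Running sums (mod 255):
  after byte 0 (0xA7): sum1=167, sum2=167
  after byte 1 (0x4A): sum1=241, sum2=153
  after byte 2 (0xCA): sum1=188, sum2=86
  after byte 3 (0x0D): sum1=201, sum2=32
  after byte 4 (0x69): sum1=51, sum2=83
  after byte 5 (0x32): sum1=101, sum2=184
Checksum = sum2·256 + sum1 = 184·256 + 101 = 47205 = 0xB865.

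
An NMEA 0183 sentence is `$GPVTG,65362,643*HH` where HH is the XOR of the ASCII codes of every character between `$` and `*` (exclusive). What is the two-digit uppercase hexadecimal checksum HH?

57

XOR the ASCII codes of the payload characters:
  'G' = 0x47 → acc = 0x47
  'P' = 0x50 → acc = 0x17
  'V' = 0x56 → acc = 0x41
  'T' = 0x54 → acc = 0x15
  'G' = 0x47 → acc = 0x52
  ',' = 0x2C → acc = 0x7E
  '6' = 0x36 → acc = 0x48
  '5' = 0x35 → acc = 0x7D
  '3' = 0x33 → acc = 0x4E
  '6' = 0x36 → acc = 0x78
  '2' = 0x32 → acc = 0x4A
  ',' = 0x2C → acc = 0x66
  '6' = 0x36 → acc = 0x50
  '4' = 0x34 → acc = 0x64
  '3' = 0x33 → acc = 0x57
Checksum = 0x57.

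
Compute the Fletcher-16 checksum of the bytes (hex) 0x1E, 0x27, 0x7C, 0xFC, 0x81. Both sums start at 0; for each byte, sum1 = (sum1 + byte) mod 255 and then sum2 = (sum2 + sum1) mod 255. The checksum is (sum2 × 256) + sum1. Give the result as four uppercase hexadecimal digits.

2440

Running sums (mod 255):
  after byte 0 (0x1E): sum1=30, sum2=30
  after byte 1 (0x27): sum1=69, sum2=99
  after byte 2 (0x7C): sum1=193, sum2=37
  after byte 3 (0xFC): sum1=190, sum2=227
  after byte 4 (0x81): sum1=64, sum2=36
Checksum = sum2·256 + sum1 = 36·256 + 64 = 9280 = 0x2440.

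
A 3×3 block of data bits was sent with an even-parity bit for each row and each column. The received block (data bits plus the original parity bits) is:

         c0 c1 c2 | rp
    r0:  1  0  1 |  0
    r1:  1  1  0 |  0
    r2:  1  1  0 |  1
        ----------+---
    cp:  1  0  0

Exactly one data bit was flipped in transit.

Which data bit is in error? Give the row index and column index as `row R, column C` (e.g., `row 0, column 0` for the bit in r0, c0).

row 2, column 2

Recompute each row's even parity and compare to rp:
  r0: data parity 0, sent rp 0 → ok
  r1: data parity 0, sent rp 0 → ok
  r2: data parity 0, sent rp 1 → mismatch
Recompute each column's even parity and compare to cp:
  c0: data parity 1, sent cp 1 → ok
  c1: data parity 0, sent cp 0 → ok
  c2: data parity 1, sent cp 0 → mismatch
Exactly one row (r2) and one column (c2) fail → the flipped bit is at their intersection.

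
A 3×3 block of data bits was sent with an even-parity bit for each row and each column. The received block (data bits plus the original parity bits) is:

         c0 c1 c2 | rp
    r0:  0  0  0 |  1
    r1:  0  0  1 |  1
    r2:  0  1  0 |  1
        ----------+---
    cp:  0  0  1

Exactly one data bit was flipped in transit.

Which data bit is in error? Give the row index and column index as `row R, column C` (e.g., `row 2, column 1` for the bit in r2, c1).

row 0, column 1

Recompute each row's even parity and compare to rp:
  r0: data parity 0, sent rp 1 → mismatch
  r1: data parity 1, sent rp 1 → ok
  r2: data parity 1, sent rp 1 → ok
Recompute each column's even parity and compare to cp:
  c0: data parity 0, sent cp 0 → ok
  c1: data parity 1, sent cp 0 → mismatch
  c2: data parity 1, sent cp 1 → ok
Exactly one row (r0) and one column (c1) fail → the flipped bit is at their intersection.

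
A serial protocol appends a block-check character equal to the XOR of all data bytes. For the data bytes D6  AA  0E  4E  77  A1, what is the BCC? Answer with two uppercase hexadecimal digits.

EA

XOR the bytes together:
  start with 0xD6
  0xD6 ⊕ 0xAA = 0x7C
  0x7C ⊕ 0x0E = 0x72
  0x72 ⊕ 0x4E = 0x3C
  0x3C ⊕ 0x77 = 0x4B
  0x4B ⊕ 0xA1 = 0xEA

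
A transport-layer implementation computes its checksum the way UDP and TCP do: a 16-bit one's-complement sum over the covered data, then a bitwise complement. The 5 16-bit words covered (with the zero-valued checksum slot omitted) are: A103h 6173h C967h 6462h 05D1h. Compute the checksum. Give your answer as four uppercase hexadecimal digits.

C9ED

One's-complement addition (fold any carry out of bit 15 back into bit 0):
  0xA103 + 0x6173 = 0x10276 → wrap carry → 0x0277
  0x0277 + 0xC967 = 0x0CBDE
  0xCBDE + 0x6462 = 0x13040 → wrap carry → 0x3041
  0x3041 + 0x05D1 = 0x03612
One's-complement sum = 0x3612.
Checksum = ~0x3612 & 0xFFFF = 0xC9ED.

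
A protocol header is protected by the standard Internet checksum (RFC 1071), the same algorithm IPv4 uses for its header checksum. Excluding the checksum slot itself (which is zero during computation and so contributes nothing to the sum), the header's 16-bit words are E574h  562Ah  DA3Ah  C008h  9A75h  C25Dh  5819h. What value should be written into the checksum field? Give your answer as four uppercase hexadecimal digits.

7530

One's-complement addition (fold any carry out of bit 15 back into bit 0):
  0xE574 + 0x562A = 0x13B9E → wrap carry → 0x3B9F
  0x3B9F + 0xDA3A = 0x115D9 → wrap carry → 0x15DA
  0x15DA + 0xC008 = 0x0D5E2
  0xD5E2 + 0x9A75 = 0x17057 → wrap carry → 0x7058
  0x7058 + 0xC25D = 0x132B5 → wrap carry → 0x32B6
  0x32B6 + 0x5819 = 0x08ACF
One's-complement sum = 0x8ACF.
Checksum = ~0x8ACF & 0xFFFF = 0x7530.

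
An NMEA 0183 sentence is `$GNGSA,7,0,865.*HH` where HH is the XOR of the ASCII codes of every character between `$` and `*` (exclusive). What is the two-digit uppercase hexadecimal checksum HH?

62

XOR the ASCII codes of the payload characters:
  'G' = 0x47 → acc = 0x47
  'N' = 0x4E → acc = 0x09
  'G' = 0x47 → acc = 0x4E
  'S' = 0x53 → acc = 0x1D
  'A' = 0x41 → acc = 0x5C
  ',' = 0x2C → acc = 0x70
  '7' = 0x37 → acc = 0x47
  ',' = 0x2C → acc = 0x6B
  '0' = 0x30 → acc = 0x5B
  ',' = 0x2C → acc = 0x77
  '8' = 0x38 → acc = 0x4F
  '6' = 0x36 → acc = 0x79
  '5' = 0x35 → acc = 0x4C
  '.' = 0x2E → acc = 0x62
Checksum = 0x62.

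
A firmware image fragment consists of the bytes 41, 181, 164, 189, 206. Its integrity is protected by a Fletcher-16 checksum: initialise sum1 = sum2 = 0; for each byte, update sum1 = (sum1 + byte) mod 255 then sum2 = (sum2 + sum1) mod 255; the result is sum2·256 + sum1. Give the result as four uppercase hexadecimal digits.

DC10

Running sums (mod 255):
  after byte 0 (41): sum1=41, sum2=41
  after byte 1 (181): sum1=222, sum2=8
  after byte 2 (164): sum1=131, sum2=139
  after byte 3 (189): sum1=65, sum2=204
  after byte 4 (206): sum1=16, sum2=220
Checksum = sum2·256 + sum1 = 220·256 + 16 = 56336 = 0xDC10.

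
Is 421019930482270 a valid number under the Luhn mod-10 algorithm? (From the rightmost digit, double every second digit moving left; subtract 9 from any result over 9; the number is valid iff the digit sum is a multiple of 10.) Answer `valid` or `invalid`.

From the right, keep odd positions and double even positions (subtract 9 from any doubled value over 9):
  doubled (positions 2,4,...): 5 4 8 6 9 0 4 → sum 36
  kept (positions 1,3,...): 0 2 8 0 9 1 1 4 → sum 25
Total = 61.
61 mod 10 = 1, so the number is invalid.

invalid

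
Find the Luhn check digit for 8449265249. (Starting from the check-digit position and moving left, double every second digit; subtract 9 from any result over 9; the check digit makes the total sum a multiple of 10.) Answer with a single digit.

4

Partial digits right→left: 9 4 2 5 6 2 9 4 4 8
Double every second digit counting from the check-digit position (so the 1st, 3rd, 5th, ... of the partial from the right).
  doubled (with −9 where >9): 9 4 3 9 8 → sum 33
  kept as-is: 4 5 2 4 8 → sum 23
Total = 33 + 23 = 56.
Check digit = (10 − (56 mod 10)) mod 10 = 4.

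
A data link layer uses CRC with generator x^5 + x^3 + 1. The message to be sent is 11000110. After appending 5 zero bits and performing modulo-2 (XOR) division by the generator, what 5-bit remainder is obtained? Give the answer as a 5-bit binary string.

01110

Append 5 zeros: 1100011000000. Divide by 101001 (XOR where the leading bit is 1):
  pos 0: 110001 XOR 101001 = 011000
  pos 1: 110001 XOR 101001 = 011000
  pos 2: 110000 XOR 101001 = 011001
  pos 3: 110010 XOR 101001 = 011011
  pos 4: 110110 XOR 101001 = 011111
  pos 5: 111110 XOR 101001 = 010111
  pos 6: 101110 XOR 101001 = 000111
Remainder (last 5 bits) = 01110. This is the CRC / FCS.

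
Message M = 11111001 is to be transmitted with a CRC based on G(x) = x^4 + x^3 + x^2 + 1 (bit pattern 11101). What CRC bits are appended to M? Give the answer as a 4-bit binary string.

1111

Append 4 zeros: 111110010000. Divide by 11101 (XOR where the leading bit is 1):
  pos 0: 11111 XOR 11101 = 00010
  pos 3: 10001 XOR 11101 = 01100
  pos 4: 11000 XOR 11101 = 00101
  pos 6: 10100 XOR 11101 = 01001
  pos 7: 10010 XOR 11101 = 01111
Remainder (last 4 bits) = 1111. This is the CRC / FCS.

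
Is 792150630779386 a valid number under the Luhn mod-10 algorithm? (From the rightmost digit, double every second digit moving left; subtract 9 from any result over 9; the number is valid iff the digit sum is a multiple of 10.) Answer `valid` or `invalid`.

From the right, keep odd positions and double even positions (subtract 9 from any doubled value over 9):
  doubled (positions 2,4,...): 7 9 5 6 0 2 9 → sum 38
  kept (positions 1,3,...): 6 3 7 0 6 5 2 7 → sum 36
Total = 74.
74 mod 10 = 4, so the number is invalid.

invalid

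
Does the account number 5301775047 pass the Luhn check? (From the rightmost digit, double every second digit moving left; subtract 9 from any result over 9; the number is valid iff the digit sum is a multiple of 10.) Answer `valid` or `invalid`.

invalid

From the right, keep odd positions and double even positions (subtract 9 from any doubled value over 9):
  doubled (positions 2,4,...): 8 1 5 0 1 → sum 15
  kept (positions 1,3,...): 7 0 7 1 3 → sum 18
Total = 33.
33 mod 10 = 3, so the number is invalid.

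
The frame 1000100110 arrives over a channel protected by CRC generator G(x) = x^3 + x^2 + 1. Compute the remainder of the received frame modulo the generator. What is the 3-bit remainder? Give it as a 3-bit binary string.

Modulo-2 division of 1000100110 by 1101:
  pos 0: 1000 XOR 1101 = 0101
  pos 1: 1011 XOR 1101 = 0110
  pos 2: 1100 XOR 1101 = 0001
  pos 5: 1011 XOR 1101 = 0110
  pos 6: 1100 XOR 1101 = 0001
Remainder = 001 (nonzero — an error is detected).

001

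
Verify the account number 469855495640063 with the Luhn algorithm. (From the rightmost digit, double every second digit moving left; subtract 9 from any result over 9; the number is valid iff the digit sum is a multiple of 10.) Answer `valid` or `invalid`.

valid

From the right, keep odd positions and double even positions (subtract 9 from any doubled value over 9):
  doubled (positions 2,4,...): 3 0 3 9 1 7 3 → sum 26
  kept (positions 1,3,...): 3 0 4 5 4 5 9 4 → sum 34
Total = 60.
60 mod 10 = 0, so the number is valid.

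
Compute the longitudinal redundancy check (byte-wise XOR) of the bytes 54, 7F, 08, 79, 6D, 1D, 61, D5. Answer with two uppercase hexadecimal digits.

9E

XOR the bytes together:
  start with 0x54
  0x54 ⊕ 0x7F = 0x2B
  0x2B ⊕ 0x08 = 0x23
  0x23 ⊕ 0x79 = 0x5A
  0x5A ⊕ 0x6D = 0x37
  0x37 ⊕ 0x1D = 0x2A
  0x2A ⊕ 0x61 = 0x4B
  0x4B ⊕ 0xD5 = 0x9E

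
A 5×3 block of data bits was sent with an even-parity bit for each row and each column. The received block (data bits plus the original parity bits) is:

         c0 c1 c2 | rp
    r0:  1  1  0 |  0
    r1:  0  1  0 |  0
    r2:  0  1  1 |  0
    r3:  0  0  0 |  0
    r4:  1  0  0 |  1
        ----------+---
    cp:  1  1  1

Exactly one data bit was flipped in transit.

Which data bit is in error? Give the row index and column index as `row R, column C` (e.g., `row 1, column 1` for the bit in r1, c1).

Recompute each row's even parity and compare to rp:
  r0: data parity 0, sent rp 0 → ok
  r1: data parity 1, sent rp 0 → mismatch
  r2: data parity 0, sent rp 0 → ok
  r3: data parity 0, sent rp 0 → ok
  r4: data parity 1, sent rp 1 → ok
Recompute each column's even parity and compare to cp:
  c0: data parity 0, sent cp 1 → mismatch
  c1: data parity 1, sent cp 1 → ok
  c2: data parity 1, sent cp 1 → ok
Exactly one row (r1) and one column (c0) fail → the flipped bit is at their intersection.

row 1, column 0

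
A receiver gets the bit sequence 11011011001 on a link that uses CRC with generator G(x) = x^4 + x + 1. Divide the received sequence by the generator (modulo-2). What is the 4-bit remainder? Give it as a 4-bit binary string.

Modulo-2 division of 11011011001 by 10011:
  pos 0: 11011 XOR 10011 = 01000
  pos 1: 10000 XOR 10011 = 00011
  pos 4: 11110 XOR 10011 = 01101
  pos 5: 11010 XOR 10011 = 01001
  pos 6: 10011 XOR 10011 = 00000
Remainder = 0000 (zero — the frame passes the CRC check).

0000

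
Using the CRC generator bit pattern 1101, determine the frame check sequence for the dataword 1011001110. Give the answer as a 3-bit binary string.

Append 3 zeros: 1011001110000. Divide by 1101 (XOR where the leading bit is 1):
  pos 0: 1011 XOR 1101 = 0110
  pos 1: 1100 XOR 1101 = 0001
  pos 4: 1011 XOR 1101 = 0110
  pos 5: 1101 XOR 1101 = 0000
Remainder (last 3 bits) = 000. This is the CRC / FCS.

000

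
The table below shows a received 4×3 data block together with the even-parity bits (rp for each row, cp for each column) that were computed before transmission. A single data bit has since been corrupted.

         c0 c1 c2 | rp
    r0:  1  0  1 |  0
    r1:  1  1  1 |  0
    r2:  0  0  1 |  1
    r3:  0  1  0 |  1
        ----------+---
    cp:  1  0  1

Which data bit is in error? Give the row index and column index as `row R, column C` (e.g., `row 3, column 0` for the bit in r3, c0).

Recompute each row's even parity and compare to rp:
  r0: data parity 0, sent rp 0 → ok
  r1: data parity 1, sent rp 0 → mismatch
  r2: data parity 1, sent rp 1 → ok
  r3: data parity 1, sent rp 1 → ok
Recompute each column's even parity and compare to cp:
  c0: data parity 0, sent cp 1 → mismatch
  c1: data parity 0, sent cp 0 → ok
  c2: data parity 1, sent cp 1 → ok
Exactly one row (r1) and one column (c0) fail → the flipped bit is at their intersection.

row 1, column 0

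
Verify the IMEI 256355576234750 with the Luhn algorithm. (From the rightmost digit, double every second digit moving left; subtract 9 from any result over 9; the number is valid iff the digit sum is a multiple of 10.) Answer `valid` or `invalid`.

valid

From the right, keep odd positions and double even positions (subtract 9 from any doubled value over 9):
  doubled (positions 2,4,...): 1 8 4 5 1 6 1 → sum 26
  kept (positions 1,3,...): 0 7 3 6 5 5 6 2 → sum 34
Total = 60.
60 mod 10 = 0, so the number is valid.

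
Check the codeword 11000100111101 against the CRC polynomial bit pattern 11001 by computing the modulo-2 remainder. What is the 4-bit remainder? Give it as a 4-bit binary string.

0100

Modulo-2 division of 11000100111101 by 11001:
  pos 0: 11000 XOR 11001 = 00001
  pos 4: 11001 XOR 11001 = 00000
  pos 9: 11101 XOR 11001 = 00100
Remainder = 0100 (nonzero — an error is detected).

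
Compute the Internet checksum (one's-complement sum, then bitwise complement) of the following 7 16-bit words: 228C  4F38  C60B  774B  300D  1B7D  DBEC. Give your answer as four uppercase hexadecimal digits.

One's-complement addition (fold any carry out of bit 15 back into bit 0):
  0x228C + 0x4F38 = 0x071C4
  0x71C4 + 0xC60B = 0x137CF → wrap carry → 0x37D0
  0x37D0 + 0x774B = 0x0AF1B
  0xAF1B + 0x300D = 0x0DF28
  0xDF28 + 0x1B7D = 0x0FAA5
  0xFAA5 + 0xDBEC = 0x1D691 → wrap carry → 0xD692
One's-complement sum = 0xD692.
Checksum = ~0xD692 & 0xFFFF = 0x296D.

296D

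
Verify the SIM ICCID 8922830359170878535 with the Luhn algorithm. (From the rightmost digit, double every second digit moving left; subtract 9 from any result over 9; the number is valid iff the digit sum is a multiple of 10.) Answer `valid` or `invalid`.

From the right, keep odd positions and double even positions (subtract 9 from any doubled value over 9):
  doubled (positions 2,4,...): 6 7 7 5 9 6 6 4 9 → sum 59
  kept (positions 1,3,...): 5 5 7 0 1 5 0 8 2 8 → sum 41
Total = 100.
100 mod 10 = 0, so the number is valid.

valid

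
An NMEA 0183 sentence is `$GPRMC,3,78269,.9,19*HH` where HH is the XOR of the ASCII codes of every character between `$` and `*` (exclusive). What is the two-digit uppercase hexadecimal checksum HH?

55

XOR the ASCII codes of the payload characters:
  'G' = 0x47 → acc = 0x47
  'P' = 0x50 → acc = 0x17
  'R' = 0x52 → acc = 0x45
  'M' = 0x4D → acc = 0x08
  'C' = 0x43 → acc = 0x4B
  ',' = 0x2C → acc = 0x67
  '3' = 0x33 → acc = 0x54
  ',' = 0x2C → acc = 0x78
  '7' = 0x37 → acc = 0x4F
  '8' = 0x38 → acc = 0x77
  '2' = 0x32 → acc = 0x45
  '6' = 0x36 → acc = 0x73
  '9' = 0x39 → acc = 0x4A
  ',' = 0x2C → acc = 0x66
  '.' = 0x2E → acc = 0x48
  '9' = 0x39 → acc = 0x71
  ',' = 0x2C → acc = 0x5D
  '1' = 0x31 → acc = 0x6C
  '9' = 0x39 → acc = 0x55
Checksum = 0x55.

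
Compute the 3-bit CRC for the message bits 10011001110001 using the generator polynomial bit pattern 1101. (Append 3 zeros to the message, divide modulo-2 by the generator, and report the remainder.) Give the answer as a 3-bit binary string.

Append 3 zeros: 10011001110001000. Divide by 1101 (XOR where the leading bit is 1):
  pos 0: 1001 XOR 1101 = 0100
  pos 1: 1001 XOR 1101 = 0100
  pos 2: 1000 XOR 1101 = 0101
  pos 3: 1010 XOR 1101 = 0111
  pos 4: 1111 XOR 1101 = 0010
  pos 6: 1011 XOR 1101 = 0110
  pos 7: 1100 XOR 1101 = 0001
  pos 10: 1001 XOR 1101 = 0100
  pos 11: 1000 XOR 1101 = 0101
  pos 12: 1010 XOR 1101 = 0111
  pos 13: 1110 XOR 1101 = 0011
Remainder (last 3 bits) = 011. This is the CRC / FCS.

011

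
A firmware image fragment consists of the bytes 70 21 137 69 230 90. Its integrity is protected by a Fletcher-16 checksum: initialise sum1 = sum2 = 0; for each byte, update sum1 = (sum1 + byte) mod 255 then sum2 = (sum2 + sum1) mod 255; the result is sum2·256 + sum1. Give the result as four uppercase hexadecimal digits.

2D6B

Running sums (mod 255):
  after byte 0 (70): sum1=70, sum2=70
  after byte 1 (21): sum1=91, sum2=161
  after byte 2 (137): sum1=228, sum2=134
  after byte 3 (69): sum1=42, sum2=176
  after byte 4 (230): sum1=17, sum2=193
  after byte 5 (90): sum1=107, sum2=45
Checksum = sum2·256 + sum1 = 45·256 + 107 = 11627 = 0x2D6B.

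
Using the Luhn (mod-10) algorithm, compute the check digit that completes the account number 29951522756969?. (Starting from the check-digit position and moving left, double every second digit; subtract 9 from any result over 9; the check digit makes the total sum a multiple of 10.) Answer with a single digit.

3

Partial digits right→left: 9 6 9 6 5 7 2 2 5 1 5 9 9 2
Double every second digit counting from the check-digit position (so the 1st, 3rd, 5th, ... of the partial from the right).
  doubled (with −9 where >9): 9 9 1 4 1 1 9 → sum 34
  kept as-is: 6 6 7 2 1 9 2 → sum 33
Total = 34 + 33 = 67.
Check digit = (10 − (67 mod 10)) mod 10 = 3.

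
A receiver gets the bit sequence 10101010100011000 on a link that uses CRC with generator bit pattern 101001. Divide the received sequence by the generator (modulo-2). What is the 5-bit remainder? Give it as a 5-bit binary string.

Modulo-2 division of 10101010100011000 by 101001:
  pos 0: 101010 XOR 101001 = 000011
  pos 4: 111010 XOR 101001 = 010011
  pos 5: 100110 XOR 101001 = 001111
  pos 7: 111101 XOR 101001 = 010100
  pos 8: 101001 XOR 101001 = 000000
Remainder = 00000 (zero — the frame passes the CRC check).

00000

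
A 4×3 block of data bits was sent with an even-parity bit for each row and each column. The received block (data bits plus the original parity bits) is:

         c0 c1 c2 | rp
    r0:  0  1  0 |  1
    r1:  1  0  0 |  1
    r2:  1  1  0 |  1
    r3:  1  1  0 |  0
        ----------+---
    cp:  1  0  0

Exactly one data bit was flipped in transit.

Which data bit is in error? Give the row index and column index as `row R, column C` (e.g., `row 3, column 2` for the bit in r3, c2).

row 2, column 1

Recompute each row's even parity and compare to rp:
  r0: data parity 1, sent rp 1 → ok
  r1: data parity 1, sent rp 1 → ok
  r2: data parity 0, sent rp 1 → mismatch
  r3: data parity 0, sent rp 0 → ok
Recompute each column's even parity and compare to cp:
  c0: data parity 1, sent cp 1 → ok
  c1: data parity 1, sent cp 0 → mismatch
  c2: data parity 0, sent cp 0 → ok
Exactly one row (r2) and one column (c1) fail → the flipped bit is at their intersection.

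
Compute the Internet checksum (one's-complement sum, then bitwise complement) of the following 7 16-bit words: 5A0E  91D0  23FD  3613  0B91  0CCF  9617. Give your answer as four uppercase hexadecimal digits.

0B99

One's-complement addition (fold any carry out of bit 15 back into bit 0):
  0x5A0E + 0x91D0 = 0x0EBDE
  0xEBDE + 0x23FD = 0x10FDB → wrap carry → 0x0FDC
  0x0FDC + 0x3613 = 0x045EF
  0x45EF + 0x0B91 = 0x05180
  0x5180 + 0x0CCF = 0x05E4F
  0x5E4F + 0x9617 = 0x0F466
One's-complement sum = 0xF466.
Checksum = ~0xF466 & 0xFFFF = 0x0B99.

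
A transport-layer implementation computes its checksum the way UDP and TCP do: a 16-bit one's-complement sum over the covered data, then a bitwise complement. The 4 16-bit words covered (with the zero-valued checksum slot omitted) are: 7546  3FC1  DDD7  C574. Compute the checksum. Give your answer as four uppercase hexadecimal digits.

A7AB

One's-complement addition (fold any carry out of bit 15 back into bit 0):
  0x7546 + 0x3FC1 = 0x0B507
  0xB507 + 0xDDD7 = 0x192DE → wrap carry → 0x92DF
  0x92DF + 0xC574 = 0x15853 → wrap carry → 0x5854
One's-complement sum = 0x5854.
Checksum = ~0x5854 & 0xFFFF = 0xA7AB.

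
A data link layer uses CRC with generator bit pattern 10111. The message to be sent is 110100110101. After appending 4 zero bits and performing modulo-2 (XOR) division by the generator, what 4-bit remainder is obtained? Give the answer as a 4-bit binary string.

0111

Append 4 zeros: 1101001101010000. Divide by 10111 (XOR where the leading bit is 1):
  pos 0: 11010 XOR 10111 = 01101
  pos 1: 11010 XOR 10111 = 01101
  pos 2: 11011 XOR 10111 = 01100
  pos 3: 11001 XOR 10111 = 01110
  pos 4: 11100 XOR 10111 = 01011
  pos 5: 10111 XOR 10111 = 00000
  pos 11: 10000 XOR 10111 = 00111
Remainder (last 4 bits) = 0111. This is the CRC / FCS.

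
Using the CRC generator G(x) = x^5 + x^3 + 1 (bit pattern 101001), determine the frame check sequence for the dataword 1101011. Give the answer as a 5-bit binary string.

11101

Append 5 zeros: 110101100000. Divide by 101001 (XOR where the leading bit is 1):
  pos 0: 110101 XOR 101001 = 011100
  pos 1: 111001 XOR 101001 = 010000
  pos 2: 100000 XOR 101001 = 001001
  pos 4: 100100 XOR 101001 = 001101
  pos 6: 110100 XOR 101001 = 011101
Remainder (last 5 bits) = 11101. This is the CRC / FCS.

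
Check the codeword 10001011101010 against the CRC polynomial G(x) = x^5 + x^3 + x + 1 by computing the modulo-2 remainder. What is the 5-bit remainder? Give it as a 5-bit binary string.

Modulo-2 division of 10001011101010 by 101011:
  pos 0: 100010 XOR 101011 = 001001
  pos 2: 100111 XOR 101011 = 001100
  pos 4: 110010 XOR 101011 = 011001
  pos 5: 110011 XOR 101011 = 011000
  pos 6: 110000 XOR 101011 = 011011
  pos 7: 110111 XOR 101011 = 011100
  pos 8: 111000 XOR 101011 = 010011
Remainder = 10011 (nonzero — an error is detected).

10011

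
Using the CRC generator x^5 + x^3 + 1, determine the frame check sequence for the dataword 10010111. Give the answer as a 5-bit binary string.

10101

Append 5 zeros: 1001011100000. Divide by 101001 (XOR where the leading bit is 1):
  pos 0: 100101 XOR 101001 = 001100
  pos 2: 110011 XOR 101001 = 011010
  pos 3: 110100 XOR 101001 = 011101
  pos 4: 111010 XOR 101001 = 010011
  pos 5: 100110 XOR 101001 = 001111
  pos 7: 111100 XOR 101001 = 010101
Remainder (last 5 bits) = 10101. This is the CRC / FCS.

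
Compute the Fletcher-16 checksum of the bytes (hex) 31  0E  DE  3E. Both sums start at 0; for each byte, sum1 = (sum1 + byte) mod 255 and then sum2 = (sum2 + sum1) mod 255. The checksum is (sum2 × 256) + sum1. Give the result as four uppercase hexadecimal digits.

EA5C

Running sums (mod 255):
  after byte 0 (31): sum1=49, sum2=49
  after byte 1 (0E): sum1=63, sum2=112
  after byte 2 (DE): sum1=30, sum2=142
  after byte 3 (3E): sum1=92, sum2=234
Checksum = sum2·256 + sum1 = 234·256 + 92 = 59996 = 0xEA5C.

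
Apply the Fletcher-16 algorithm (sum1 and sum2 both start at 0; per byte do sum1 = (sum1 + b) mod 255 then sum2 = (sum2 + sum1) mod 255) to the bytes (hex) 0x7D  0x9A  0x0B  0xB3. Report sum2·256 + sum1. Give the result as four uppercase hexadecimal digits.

8FD6

Running sums (mod 255):
  after byte 0 (0x7D): sum1=125, sum2=125
  after byte 1 (0x9A): sum1=24, sum2=149
  after byte 2 (0x0B): sum1=35, sum2=184
  after byte 3 (0xB3): sum1=214, sum2=143
Checksum = sum2·256 + sum1 = 143·256 + 214 = 36822 = 0x8FD6.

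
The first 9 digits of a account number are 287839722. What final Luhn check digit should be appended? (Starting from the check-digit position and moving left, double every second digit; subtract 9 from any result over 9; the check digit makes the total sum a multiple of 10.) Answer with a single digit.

9

Partial digits right→left: 2 2 7 9 3 8 7 8 2
Double every second digit counting from the check-digit position (so the 1st, 3rd, 5th, ... of the partial from the right).
  doubled (with −9 where >9): 4 5 6 5 4 → sum 24
  kept as-is: 2 9 8 8 → sum 27
Total = 24 + 27 = 51.
Check digit = (10 − (51 mod 10)) mod 10 = 9.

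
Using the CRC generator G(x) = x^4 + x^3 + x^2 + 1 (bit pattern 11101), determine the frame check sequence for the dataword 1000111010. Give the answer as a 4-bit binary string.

1110

Append 4 zeros: 10001110100000. Divide by 11101 (XOR where the leading bit is 1):
  pos 0: 10001 XOR 11101 = 01100
  pos 1: 11001 XOR 11101 = 00100
  pos 3: 10010 XOR 11101 = 01111
  pos 4: 11111 XOR 11101 = 00010
  pos 7: 10000 XOR 11101 = 01101
  pos 8: 11010 XOR 11101 = 00111
Remainder (last 4 bits) = 1110. This is the CRC / FCS.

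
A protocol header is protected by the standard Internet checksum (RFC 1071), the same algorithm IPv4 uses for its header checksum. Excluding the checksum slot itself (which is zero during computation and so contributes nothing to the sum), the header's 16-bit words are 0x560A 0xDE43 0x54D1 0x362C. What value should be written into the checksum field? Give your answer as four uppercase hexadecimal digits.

40B4

One's-complement addition (fold any carry out of bit 15 back into bit 0):
  0x560A + 0xDE43 = 0x1344D → wrap carry → 0x344E
  0x344E + 0x54D1 = 0x0891F
  0x891F + 0x362C = 0x0BF4B
One's-complement sum = 0xBF4B.
Checksum = ~0xBF4B & 0xFFFF = 0x40B4.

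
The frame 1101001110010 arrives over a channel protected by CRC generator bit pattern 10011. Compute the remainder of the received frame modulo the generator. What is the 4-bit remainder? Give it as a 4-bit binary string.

0000

Modulo-2 division of 1101001110010 by 10011:
  pos 0: 11010 XOR 10011 = 01001
  pos 1: 10010 XOR 10011 = 00001
  pos 5: 11110 XOR 10011 = 01101
  pos 6: 11010 XOR 10011 = 01001
  pos 7: 10011 XOR 10011 = 00000
Remainder = 0000 (zero — the frame passes the CRC check).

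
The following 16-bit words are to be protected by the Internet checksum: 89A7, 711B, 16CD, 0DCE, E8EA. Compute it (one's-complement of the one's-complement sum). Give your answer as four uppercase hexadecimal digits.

F7B6

One's-complement addition (fold any carry out of bit 15 back into bit 0):
  0x89A7 + 0x711B = 0x0FAC2
  0xFAC2 + 0x16CD = 0x1118F → wrap carry → 0x1190
  0x1190 + 0x0DCE = 0x01F5E
  0x1F5E + 0xE8EA = 0x10848 → wrap carry → 0x0849
One's-complement sum = 0x0849.
Checksum = ~0x0849 & 0xFFFF = 0xF7B6.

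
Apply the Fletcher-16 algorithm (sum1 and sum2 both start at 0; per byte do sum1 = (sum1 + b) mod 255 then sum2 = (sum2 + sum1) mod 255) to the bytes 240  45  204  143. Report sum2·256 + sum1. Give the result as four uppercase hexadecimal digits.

Running sums (mod 255):
  after byte 0 (240): sum1=240, sum2=240
  after byte 1 (45): sum1=30, sum2=15
  after byte 2 (204): sum1=234, sum2=249
  after byte 3 (143): sum1=122, sum2=116
Checksum = sum2·256 + sum1 = 116·256 + 122 = 29818 = 0x747A.

747A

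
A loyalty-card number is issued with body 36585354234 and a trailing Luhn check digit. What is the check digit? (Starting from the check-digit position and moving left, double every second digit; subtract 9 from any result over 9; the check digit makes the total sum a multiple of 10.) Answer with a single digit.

Partial digits right→left: 4 3 2 4 5 3 5 8 5 6 3
Double every second digit counting from the check-digit position (so the 1st, 3rd, 5th, ... of the partial from the right).
  doubled (with −9 where >9): 8 4 1 1 1 6 → sum 21
  kept as-is: 3 4 3 8 6 → sum 24
Total = 21 + 24 = 45.
Check digit = (10 − (45 mod 10)) mod 10 = 5.

5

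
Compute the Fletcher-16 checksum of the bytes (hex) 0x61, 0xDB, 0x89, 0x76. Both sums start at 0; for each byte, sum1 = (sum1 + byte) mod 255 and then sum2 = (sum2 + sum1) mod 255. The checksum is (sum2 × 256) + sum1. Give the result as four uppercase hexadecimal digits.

Running sums (mod 255):
  after byte 0 (0x61): sum1=97, sum2=97
  after byte 1 (0xDB): sum1=61, sum2=158
  after byte 2 (0x89): sum1=198, sum2=101
  after byte 3 (0x76): sum1=61, sum2=162
Checksum = sum2·256 + sum1 = 162·256 + 61 = 41533 = 0xA23D.

A23D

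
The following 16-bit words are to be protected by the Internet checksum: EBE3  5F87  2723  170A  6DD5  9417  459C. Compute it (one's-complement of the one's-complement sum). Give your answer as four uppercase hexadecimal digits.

One's-complement addition (fold any carry out of bit 15 back into bit 0):
  0xEBE3 + 0x5F87 = 0x14B6A → wrap carry → 0x4B6B
  0x4B6B + 0x2723 = 0x0728E
  0x728E + 0x170A = 0x08998
  0x8998 + 0x6DD5 = 0x0F76D
  0xF76D + 0x9417 = 0x18B84 → wrap carry → 0x8B85
  0x8B85 + 0x459C = 0x0D121
One's-complement sum = 0xD121.
Checksum = ~0xD121 & 0xFFFF = 0x2EDE.

2EDE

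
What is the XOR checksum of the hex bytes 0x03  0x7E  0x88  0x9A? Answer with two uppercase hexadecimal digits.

XOR the bytes together:
  start with 0x03
  0x03 ⊕ 0x7E = 0x7D
  0x7D ⊕ 0x88 = 0xF5
  0xF5 ⊕ 0x9A = 0x6F

6F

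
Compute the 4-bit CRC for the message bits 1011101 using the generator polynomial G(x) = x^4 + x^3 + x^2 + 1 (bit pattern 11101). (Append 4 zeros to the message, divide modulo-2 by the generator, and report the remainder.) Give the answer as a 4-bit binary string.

1000

Append 4 zeros: 10111010000. Divide by 11101 (XOR where the leading bit is 1):
  pos 0: 10111 XOR 11101 = 01010
  pos 1: 10100 XOR 11101 = 01001
  pos 2: 10011 XOR 11101 = 01110
  pos 3: 11100 XOR 11101 = 00001
Remainder (last 4 bits) = 1000. This is the CRC / FCS.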